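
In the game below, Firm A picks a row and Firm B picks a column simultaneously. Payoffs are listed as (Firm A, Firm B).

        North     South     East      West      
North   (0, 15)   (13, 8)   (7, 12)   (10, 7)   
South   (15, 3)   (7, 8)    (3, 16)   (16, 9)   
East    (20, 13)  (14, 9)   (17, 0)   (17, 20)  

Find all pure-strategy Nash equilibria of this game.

(East, West)

Find each player's best response to every opponent strategy; NE are the intersections.
Firm A's best responses — vs North: East (payoff 20); vs South: East (payoff 14); vs East: East (payoff 17); vs West: East (payoff 17).
Firm B's best responses — vs North: North (payoff 15); vs South: East (payoff 16); vs East: West (payoff 20).
The only mutual best response is (East, West); neither player gains by switching there.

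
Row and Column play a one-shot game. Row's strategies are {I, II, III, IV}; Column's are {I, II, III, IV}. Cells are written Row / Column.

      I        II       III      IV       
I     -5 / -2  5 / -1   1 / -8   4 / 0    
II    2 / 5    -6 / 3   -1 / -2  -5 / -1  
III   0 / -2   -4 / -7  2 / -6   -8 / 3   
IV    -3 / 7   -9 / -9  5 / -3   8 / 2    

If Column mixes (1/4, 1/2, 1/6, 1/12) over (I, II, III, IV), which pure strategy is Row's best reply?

Row's best reply maximizes expected payoff against the mix.
I: (1/4)·(-5) + (1/2)·5 + (1/6)·1 + (1/12)·4 = 7/4
II: (1/4)·2 + (1/2)·(-6) + (1/6)·(-1) + (1/12)·(-5) = -37/12
III: (1/4)·0 + (1/2)·(-4) + (1/6)·2 + (1/12)·(-8) = -7/3
IV: (1/4)·(-3) + (1/2)·(-9) + (1/6)·5 + (1/12)·8 = -15/4
Highest expected payoff is 7/4, from I.

I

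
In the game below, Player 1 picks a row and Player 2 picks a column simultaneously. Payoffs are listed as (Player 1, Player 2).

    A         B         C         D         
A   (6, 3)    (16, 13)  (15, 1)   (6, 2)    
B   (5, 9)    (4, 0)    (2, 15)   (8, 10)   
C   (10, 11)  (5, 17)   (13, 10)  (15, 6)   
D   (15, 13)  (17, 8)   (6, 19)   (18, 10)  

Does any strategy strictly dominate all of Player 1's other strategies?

Check whether one of Player 1's strategies beats all alternatives regardless of what the opponent does.
A is not dominant: against A, C gives 10 > 6.
B is not dominant: against A, A gives 6 > 5.
C is not dominant: against A, D gives 15 > 10.
D is not dominant: against C, A gives 15 > 6.
No single strategy is best against every opponent action.

No strictly dominant strategy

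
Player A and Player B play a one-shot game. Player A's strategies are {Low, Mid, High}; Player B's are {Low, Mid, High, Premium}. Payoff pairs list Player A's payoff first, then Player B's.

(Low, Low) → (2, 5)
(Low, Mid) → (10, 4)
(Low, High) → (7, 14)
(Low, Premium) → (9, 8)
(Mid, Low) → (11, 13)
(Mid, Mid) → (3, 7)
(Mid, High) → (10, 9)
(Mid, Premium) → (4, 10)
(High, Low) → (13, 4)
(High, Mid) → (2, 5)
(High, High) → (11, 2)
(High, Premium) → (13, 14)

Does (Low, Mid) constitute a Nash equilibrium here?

No

Holding Player B at Mid: Player A gets 10 from Low, versus 3 from Mid, 2 from High. No profitable deviation for Player A.
Holding Player A at Low: Player B gets 4 from Mid but could get 14 by switching to High. Player B has a profitable deviation.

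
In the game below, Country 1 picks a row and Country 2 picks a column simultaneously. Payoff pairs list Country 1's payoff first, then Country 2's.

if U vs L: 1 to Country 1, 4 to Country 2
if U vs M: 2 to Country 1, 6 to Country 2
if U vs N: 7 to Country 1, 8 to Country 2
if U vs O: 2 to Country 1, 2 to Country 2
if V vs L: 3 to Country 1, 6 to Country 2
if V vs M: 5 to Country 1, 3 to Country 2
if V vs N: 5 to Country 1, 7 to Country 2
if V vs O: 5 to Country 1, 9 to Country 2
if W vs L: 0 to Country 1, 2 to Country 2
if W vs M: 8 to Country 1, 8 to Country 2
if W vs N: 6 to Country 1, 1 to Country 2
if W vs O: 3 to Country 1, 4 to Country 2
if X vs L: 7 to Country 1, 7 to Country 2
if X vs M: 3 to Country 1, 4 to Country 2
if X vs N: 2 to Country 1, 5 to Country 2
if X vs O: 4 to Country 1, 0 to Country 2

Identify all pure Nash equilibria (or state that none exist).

A profile is a Nash equilibrium when each player is best-responding to the other.
Country 1's best responses — vs L: X (payoff 7); vs M: W (payoff 8); vs N: U (payoff 7); vs O: V (payoff 5).
Country 2's best responses — vs U: N (payoff 8); vs V: O (payoff 9); vs W: M (payoff 8); vs X: L (payoff 7).
Mutual best responses occur at (U, N), (V, O), (W, M), and (X, L); at each, neither player gains by switching.

(U, N), (V, O), (W, M), and (X, L)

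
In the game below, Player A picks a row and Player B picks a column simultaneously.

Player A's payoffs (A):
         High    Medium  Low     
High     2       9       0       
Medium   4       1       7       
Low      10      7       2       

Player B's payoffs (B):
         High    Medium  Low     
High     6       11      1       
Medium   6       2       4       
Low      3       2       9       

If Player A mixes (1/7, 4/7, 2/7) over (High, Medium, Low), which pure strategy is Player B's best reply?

High

Player B's best reply maximizes expected payoff against the mix.
High: (1/7)·6 + (4/7)·6 + (2/7)·3 = 36/7
Medium: (1/7)·11 + (4/7)·2 + (2/7)·2 = 23/7
Low: (1/7)·1 + (4/7)·4 + (2/7)·9 = 5
Highest expected payoff is 36/7, from High.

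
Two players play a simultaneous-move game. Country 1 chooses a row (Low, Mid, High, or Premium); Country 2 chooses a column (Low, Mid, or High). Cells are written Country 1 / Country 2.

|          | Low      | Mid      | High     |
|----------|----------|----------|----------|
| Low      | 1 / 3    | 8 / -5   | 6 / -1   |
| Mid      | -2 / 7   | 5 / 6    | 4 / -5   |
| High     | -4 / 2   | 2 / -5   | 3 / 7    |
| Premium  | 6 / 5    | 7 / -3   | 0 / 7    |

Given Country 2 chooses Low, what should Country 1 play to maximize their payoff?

Premium

With Country 2 fixed at Low, Country 1's payoffs are: Low → 1, Mid → -2, High → -4, Premium → 6.
The maximum is 6, achieved by Premium.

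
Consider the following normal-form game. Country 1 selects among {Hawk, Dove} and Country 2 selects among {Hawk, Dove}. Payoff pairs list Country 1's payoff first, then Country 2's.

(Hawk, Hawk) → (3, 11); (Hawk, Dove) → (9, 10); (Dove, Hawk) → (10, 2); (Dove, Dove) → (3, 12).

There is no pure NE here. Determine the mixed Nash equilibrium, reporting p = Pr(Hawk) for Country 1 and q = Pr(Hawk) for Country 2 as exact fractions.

p = 10/11, q = 6/13

In a mixed NE each player is indifferent between their pure strategies, so the opponent's mix sets the indifference.
Country 2 indifferent between Hawk and Dove: p·11 + (1−p)·2 = p·10 + (1−p)·12 ⟹ 2 + 9p = 12 + (-2)p ⟹ p = 10/11.
Country 1 indifferent between Hawk and Dove: q·3 + (1−q)·9 = q·10 + (1−q)·3 ⟹ 9 + (-6)q = 3 + 7q ⟹ q = 6/13.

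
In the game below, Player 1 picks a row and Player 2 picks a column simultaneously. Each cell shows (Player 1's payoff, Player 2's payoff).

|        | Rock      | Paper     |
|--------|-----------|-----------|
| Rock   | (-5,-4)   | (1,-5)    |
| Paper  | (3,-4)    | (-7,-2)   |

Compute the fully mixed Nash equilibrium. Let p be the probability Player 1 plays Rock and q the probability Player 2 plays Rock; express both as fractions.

Each player's mixing probability is pinned down by making the *other* player indifferent.
Player 2 indifferent between Rock and Paper: p·(-4) + (1−p)·(-4) = p·(-5) + (1−p)·(-2) ⟹ (-4) + 0p = (-2) + (-3)p ⟹ p = 2/3.
Player 1 indifferent between Rock and Paper: q·(-5) + (1−q)·1 = q·3 + (1−q)·(-7) ⟹ 1 + (-6)q = (-7) + 10q ⟹ q = 1/2.

p = 2/3, q = 1/2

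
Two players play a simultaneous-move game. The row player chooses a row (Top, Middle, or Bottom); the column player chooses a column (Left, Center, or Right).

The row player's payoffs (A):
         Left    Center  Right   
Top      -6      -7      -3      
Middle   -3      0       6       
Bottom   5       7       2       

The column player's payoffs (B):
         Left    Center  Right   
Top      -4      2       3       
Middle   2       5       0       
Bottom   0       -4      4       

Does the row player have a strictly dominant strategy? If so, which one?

Check whether one of the row player's strategies beats all alternatives regardless of what the opponent does.
Top is not dominant: against Left, Middle gives -3 > -6.
Middle is not dominant: against Left, Bottom gives 5 > -3.
Bottom is not dominant: against Right, Middle gives 6 > 2.
No single strategy is best against every opponent action.

None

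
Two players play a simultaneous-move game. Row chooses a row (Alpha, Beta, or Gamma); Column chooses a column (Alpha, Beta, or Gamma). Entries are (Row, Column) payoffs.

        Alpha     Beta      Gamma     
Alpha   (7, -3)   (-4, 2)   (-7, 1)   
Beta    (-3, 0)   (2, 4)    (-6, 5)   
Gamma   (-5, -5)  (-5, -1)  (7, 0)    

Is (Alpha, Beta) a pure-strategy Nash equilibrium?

No

Holding Column at Beta: Row gets -4 from Alpha but could get 2 by switching to Beta. Row has a profitable deviation.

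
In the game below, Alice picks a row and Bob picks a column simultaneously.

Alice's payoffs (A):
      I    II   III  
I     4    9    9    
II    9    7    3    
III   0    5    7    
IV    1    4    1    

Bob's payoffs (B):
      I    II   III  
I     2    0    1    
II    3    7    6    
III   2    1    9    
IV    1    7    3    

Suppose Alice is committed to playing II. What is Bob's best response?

II

With Alice fixed at II, Bob's payoffs are: I → 3, II → 7, III → 6.
The maximum is 7, achieved by II.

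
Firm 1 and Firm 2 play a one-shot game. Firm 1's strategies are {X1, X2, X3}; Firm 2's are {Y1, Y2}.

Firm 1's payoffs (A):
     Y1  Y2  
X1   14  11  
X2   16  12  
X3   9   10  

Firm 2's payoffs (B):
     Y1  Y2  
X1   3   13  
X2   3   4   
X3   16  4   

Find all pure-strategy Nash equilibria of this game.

(X2, Y2)

Check mutual best responses: a cell is a NE iff neither player can gain by unilaterally deviating.
Firm 1's best responses — vs Y1: X2 (payoff 16); vs Y2: X2 (payoff 12).
Firm 2's best responses — vs X1: Y2 (payoff 13); vs X2: Y2 (payoff 4); vs X3: Y1 (payoff 16).
The only mutual best response is (X2, Y2); neither player gains by switching there.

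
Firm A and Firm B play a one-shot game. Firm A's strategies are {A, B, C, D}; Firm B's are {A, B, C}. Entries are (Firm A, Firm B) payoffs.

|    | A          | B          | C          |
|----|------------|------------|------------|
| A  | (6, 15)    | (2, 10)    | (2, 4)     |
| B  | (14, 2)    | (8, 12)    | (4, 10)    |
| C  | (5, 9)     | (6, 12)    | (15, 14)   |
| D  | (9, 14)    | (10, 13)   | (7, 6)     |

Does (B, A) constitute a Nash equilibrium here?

No

Holding Firm B at A: Firm A gets 14 from B, versus 6 from A, 5 from C, 9 from D. No profitable deviation for Firm A.
Holding Firm A at B: Firm B gets 2 from A but could get 12 by switching to B. Firm B has a profitable deviation.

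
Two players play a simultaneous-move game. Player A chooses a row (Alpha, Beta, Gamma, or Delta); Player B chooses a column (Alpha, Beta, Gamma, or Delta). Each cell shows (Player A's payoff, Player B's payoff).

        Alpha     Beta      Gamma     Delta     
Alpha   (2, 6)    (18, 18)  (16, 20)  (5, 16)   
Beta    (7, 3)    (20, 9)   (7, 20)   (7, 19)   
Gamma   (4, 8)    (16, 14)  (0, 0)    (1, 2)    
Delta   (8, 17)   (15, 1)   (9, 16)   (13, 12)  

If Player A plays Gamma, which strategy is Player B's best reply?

Beta

With Player A fixed at Gamma, Player B's payoffs are: Alpha → 8, Beta → 14, Gamma → 0, Delta → 2.
The maximum is 14, achieved by Beta.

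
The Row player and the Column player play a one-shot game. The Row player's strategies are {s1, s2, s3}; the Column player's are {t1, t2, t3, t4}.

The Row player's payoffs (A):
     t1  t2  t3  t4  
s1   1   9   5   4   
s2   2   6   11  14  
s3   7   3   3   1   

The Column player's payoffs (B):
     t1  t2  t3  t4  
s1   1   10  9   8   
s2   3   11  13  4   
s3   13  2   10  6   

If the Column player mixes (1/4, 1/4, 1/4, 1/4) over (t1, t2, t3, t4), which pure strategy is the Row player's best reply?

Compute the Row player's expected payoff from each pure strategy against the given mix.
s1: (1/4)·1 + (1/4)·9 + (1/4)·5 + (1/4)·4 = 19/4
s2: (1/4)·2 + (1/4)·6 + (1/4)·11 + (1/4)·14 = 33/4
s3: (1/4)·7 + (1/4)·3 + (1/4)·3 + (1/4)·1 = 7/2
Highest expected payoff is 33/4, from s2.

s2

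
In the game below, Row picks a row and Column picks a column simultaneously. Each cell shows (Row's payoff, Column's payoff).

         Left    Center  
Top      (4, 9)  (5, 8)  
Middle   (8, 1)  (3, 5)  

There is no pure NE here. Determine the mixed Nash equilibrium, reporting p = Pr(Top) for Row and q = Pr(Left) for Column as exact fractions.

p = 4/5, q = 1/3

Each player's mixing probability is pinned down by making the *other* player indifferent.
Column indifferent between Left and Center: p·9 + (1−p)·1 = p·8 + (1−p)·5 ⟹ 1 + 8p = 5 + 3p ⟹ p = 4/5.
Row indifferent between Top and Middle: q·4 + (1−q)·5 = q·8 + (1−q)·3 ⟹ 5 + (-1)q = 3 + 5q ⟹ q = 1/3.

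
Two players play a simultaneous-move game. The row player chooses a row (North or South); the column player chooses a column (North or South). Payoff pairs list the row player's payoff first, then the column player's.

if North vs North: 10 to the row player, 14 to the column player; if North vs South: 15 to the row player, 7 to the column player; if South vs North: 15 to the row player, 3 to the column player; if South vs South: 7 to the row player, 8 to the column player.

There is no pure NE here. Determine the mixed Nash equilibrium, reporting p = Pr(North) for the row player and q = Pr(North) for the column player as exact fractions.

p = 5/12, q = 8/13

Each player's mixing probability is pinned down by making the *other* player indifferent.
The column player indifferent between North and South: p·14 + (1−p)·3 = p·7 + (1−p)·8 ⟹ 3 + 11p = 8 + (-1)p ⟹ p = 5/12.
The row player indifferent between North and South: q·10 + (1−q)·15 = q·15 + (1−q)·7 ⟹ 15 + (-5)q = 7 + 8q ⟹ q = 8/13.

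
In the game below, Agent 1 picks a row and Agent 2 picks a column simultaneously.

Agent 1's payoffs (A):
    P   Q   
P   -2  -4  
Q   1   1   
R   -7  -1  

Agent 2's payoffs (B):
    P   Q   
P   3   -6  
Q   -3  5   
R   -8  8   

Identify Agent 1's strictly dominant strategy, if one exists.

Check whether one of Agent 1's strategies beats all alternatives regardless of what the opponent does.
Q strictly dominates: vs P: 1 > each of {-2, -7}; vs Q: 1 > each of {-4, -1}.

Q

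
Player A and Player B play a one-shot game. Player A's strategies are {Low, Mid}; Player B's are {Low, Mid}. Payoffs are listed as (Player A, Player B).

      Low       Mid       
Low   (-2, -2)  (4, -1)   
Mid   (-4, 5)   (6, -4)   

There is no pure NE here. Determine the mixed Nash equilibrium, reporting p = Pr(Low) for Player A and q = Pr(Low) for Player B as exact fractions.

p = 9/10, q = 1/2

Each player's mixing probability is pinned down by making the *other* player indifferent.
Player B indifferent between Low and Mid: p·(-2) + (1−p)·5 = p·(-1) + (1−p)·(-4) ⟹ 5 + (-7)p = (-4) + 3p ⟹ p = 9/10.
Player A indifferent between Low and Mid: q·(-2) + (1−q)·4 = q·(-4) + (1−q)·6 ⟹ 4 + (-6)q = 6 + (-10)q ⟹ q = 1/2.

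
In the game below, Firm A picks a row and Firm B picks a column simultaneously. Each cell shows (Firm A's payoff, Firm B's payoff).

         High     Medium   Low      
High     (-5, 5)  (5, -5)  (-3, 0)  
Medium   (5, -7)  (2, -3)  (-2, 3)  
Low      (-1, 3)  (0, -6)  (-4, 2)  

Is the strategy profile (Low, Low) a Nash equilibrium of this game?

Holding Firm B at Low: Firm A gets -4 from Low but could get -2 by switching to Medium. Firm A has a profitable deviation.

No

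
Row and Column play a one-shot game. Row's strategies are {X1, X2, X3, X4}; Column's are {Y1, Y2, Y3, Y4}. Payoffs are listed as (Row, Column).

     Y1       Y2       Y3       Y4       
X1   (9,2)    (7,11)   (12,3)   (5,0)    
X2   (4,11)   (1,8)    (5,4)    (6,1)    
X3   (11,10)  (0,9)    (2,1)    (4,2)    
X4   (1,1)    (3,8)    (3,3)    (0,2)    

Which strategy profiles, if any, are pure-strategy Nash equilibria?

A profile is a Nash equilibrium when each player is best-responding to the other.
Row's best responses — vs Y1: X3 (payoff 11); vs Y2: X1 (payoff 7); vs Y3: X1 (payoff 12); vs Y4: X2 (payoff 6).
Column's best responses — vs X1: Y2 (payoff 11); vs X2: Y1 (payoff 11); vs X3: Y1 (payoff 10); vs X4: Y2 (payoff 8).
Mutual best responses occur at (X1, Y2) and (X3, Y1); at each, neither player gains by switching.

(X1, Y2) and (X3, Y1)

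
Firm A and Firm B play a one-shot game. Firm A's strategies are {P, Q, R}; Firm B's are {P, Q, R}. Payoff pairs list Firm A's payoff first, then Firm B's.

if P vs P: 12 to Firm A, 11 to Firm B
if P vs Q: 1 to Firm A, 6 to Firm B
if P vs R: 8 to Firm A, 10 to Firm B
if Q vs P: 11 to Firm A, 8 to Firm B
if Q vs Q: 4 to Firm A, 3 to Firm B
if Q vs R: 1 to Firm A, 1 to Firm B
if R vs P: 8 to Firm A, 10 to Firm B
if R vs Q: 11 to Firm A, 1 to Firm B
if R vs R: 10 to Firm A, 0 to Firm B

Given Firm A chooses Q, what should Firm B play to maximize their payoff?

With Firm A fixed at Q, Firm B's payoffs are: P → 8, Q → 3, R → 1.
The maximum is 8, achieved by P.

P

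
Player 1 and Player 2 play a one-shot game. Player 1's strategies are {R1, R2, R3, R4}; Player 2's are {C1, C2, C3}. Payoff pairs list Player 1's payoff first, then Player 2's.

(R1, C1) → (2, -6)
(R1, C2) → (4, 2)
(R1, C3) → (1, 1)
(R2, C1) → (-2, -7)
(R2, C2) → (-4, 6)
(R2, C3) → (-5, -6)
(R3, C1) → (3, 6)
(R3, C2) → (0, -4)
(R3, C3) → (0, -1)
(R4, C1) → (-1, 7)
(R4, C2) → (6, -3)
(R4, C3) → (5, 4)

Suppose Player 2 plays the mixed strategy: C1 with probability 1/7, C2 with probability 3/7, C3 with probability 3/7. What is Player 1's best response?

Compute Player 1's expected payoff from each pure strategy against the given mix.
R1: (1/7)·2 + (3/7)·4 + (3/7)·1 = 17/7
R2: (1/7)·(-2) + (3/7)·(-4) + (3/7)·(-5) = -29/7
R3: (1/7)·3 + (3/7)·0 + (3/7)·0 = 3/7
R4: (1/7)·(-1) + (3/7)·6 + (3/7)·5 = 32/7
Highest expected payoff is 32/7, from R4.

R4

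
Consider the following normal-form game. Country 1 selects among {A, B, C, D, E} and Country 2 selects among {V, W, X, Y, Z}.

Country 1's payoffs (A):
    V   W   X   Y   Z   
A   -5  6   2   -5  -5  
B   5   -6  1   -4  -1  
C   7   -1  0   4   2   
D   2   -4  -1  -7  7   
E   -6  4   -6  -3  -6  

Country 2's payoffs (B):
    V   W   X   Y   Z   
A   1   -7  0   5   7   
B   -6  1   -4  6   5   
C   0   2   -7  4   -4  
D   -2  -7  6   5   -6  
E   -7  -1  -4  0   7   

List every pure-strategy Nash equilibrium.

(C, Y)

Check mutual best responses: a cell is a NE iff neither player can gain by unilaterally deviating.
Country 1's best responses — vs V: C (payoff 7); vs W: A (payoff 6); vs X: A (payoff 2); vs Y: C (payoff 4); vs Z: D (payoff 7).
Country 2's best responses — vs A: Z (payoff 7); vs B: Y (payoff 6); vs C: Y (payoff 4); vs D: X (payoff 6); vs E: Z (payoff 7).
The only mutual best response is (C, Y); neither player gains by switching there.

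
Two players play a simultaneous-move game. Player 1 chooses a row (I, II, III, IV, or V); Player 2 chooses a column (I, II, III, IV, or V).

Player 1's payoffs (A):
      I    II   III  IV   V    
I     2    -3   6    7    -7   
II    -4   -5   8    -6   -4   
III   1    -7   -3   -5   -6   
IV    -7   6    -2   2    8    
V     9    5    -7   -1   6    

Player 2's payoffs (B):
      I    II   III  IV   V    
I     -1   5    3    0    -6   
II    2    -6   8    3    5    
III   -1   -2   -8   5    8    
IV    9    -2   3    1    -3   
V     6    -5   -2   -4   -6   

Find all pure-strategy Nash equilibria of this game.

Find each player's best response to every opponent strategy; NE are the intersections.
Player 1's best responses — vs I: V (payoff 9); vs II: IV (payoff 6); vs III: II (payoff 8); vs IV: I (payoff 7); vs V: IV (payoff 8).
Player 2's best responses — vs I: II (payoff 5); vs II: III (payoff 8); vs III: V (payoff 8); vs IV: I (payoff 9); vs V: I (payoff 6).
Mutual best responses occur at (II, III) and (V, I); at each, neither player gains by switching.

(II, III) and (V, I)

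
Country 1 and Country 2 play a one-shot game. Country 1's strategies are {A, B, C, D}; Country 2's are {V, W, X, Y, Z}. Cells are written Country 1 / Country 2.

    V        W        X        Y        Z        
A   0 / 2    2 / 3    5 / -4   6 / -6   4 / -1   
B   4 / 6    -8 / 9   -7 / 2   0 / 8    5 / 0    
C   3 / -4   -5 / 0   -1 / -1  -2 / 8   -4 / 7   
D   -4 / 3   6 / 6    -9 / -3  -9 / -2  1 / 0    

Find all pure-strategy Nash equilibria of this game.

(D, W)

Check mutual best responses: a cell is a NE iff neither player can gain by unilaterally deviating.
Country 1's best responses — vs V: B (payoff 4); vs W: D (payoff 6); vs X: A (payoff 5); vs Y: A (payoff 6); vs Z: B (payoff 5).
Country 2's best responses — vs A: W (payoff 3); vs B: W (payoff 9); vs C: Y (payoff 8); vs D: W (payoff 6).
The only mutual best response is (D, W); neither player gains by switching there.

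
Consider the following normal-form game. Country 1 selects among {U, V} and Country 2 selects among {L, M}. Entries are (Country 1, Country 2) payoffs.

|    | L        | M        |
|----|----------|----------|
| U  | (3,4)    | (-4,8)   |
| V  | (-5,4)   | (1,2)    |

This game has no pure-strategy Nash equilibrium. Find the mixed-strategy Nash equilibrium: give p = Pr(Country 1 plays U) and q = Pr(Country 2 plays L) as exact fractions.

p = 1/3, q = 5/13

In a mixed NE each player is indifferent between their pure strategies, so the opponent's mix sets the indifference.
Country 2 indifferent between L and M: p·4 + (1−p)·4 = p·8 + (1−p)·2 ⟹ 4 + 0p = 2 + 6p ⟹ p = 1/3.
Country 1 indifferent between U and V: q·3 + (1−q)·(-4) = q·(-5) + (1−q)·1 ⟹ (-4) + 7q = 1 + (-6)q ⟹ q = 5/13.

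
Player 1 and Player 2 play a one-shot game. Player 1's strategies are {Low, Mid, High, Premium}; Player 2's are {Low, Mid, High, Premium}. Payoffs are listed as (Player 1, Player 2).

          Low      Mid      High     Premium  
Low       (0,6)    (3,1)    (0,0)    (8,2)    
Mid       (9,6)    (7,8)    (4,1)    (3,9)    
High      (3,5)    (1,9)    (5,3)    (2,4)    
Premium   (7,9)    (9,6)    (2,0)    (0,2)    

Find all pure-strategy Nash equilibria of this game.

Check mutual best responses: a cell is a NE iff neither player can gain by unilaterally deviating.
Player 1's best responses — vs Low: Mid (payoff 9); vs Mid: Premium (payoff 9); vs High: High (payoff 5); vs Premium: Low (payoff 8).
Player 2's best responses — vs Low: Low (payoff 6); vs Mid: Premium (payoff 9); vs High: Mid (payoff 9); vs Premium: Low (payoff 9).
No cell has both players best-responding. For instance, Player 1's best reply to High is High, but against High Player 2 prefers Mid over High.

There is no pure-strategy Nash equilibrium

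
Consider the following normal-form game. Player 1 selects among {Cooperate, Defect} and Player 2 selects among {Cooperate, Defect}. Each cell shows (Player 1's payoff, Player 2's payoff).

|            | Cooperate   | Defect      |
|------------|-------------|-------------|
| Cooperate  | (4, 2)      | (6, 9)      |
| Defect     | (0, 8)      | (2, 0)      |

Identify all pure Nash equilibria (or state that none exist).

(Cooperate, Defect)

Find each player's best response to every opponent strategy; NE are the intersections.
Player 1's best responses — vs Cooperate: Cooperate (payoff 4); vs Defect: Cooperate (payoff 6).
Player 2's best responses — vs Cooperate: Defect (payoff 9); vs Defect: Cooperate (payoff 8).
The only mutual best response is (Cooperate, Defect); neither player gains by switching there.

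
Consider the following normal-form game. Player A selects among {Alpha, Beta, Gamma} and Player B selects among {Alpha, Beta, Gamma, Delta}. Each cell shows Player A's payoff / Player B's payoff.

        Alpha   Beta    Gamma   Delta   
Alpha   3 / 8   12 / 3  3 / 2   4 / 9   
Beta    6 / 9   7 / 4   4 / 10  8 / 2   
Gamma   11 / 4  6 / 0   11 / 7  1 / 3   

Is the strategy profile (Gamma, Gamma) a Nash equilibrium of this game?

Yes

Holding Player B at Gamma: Player A gets 11 from Gamma, versus 3 from Alpha, 4 from Beta. No profitable deviation for Player A.
Holding Player A at Gamma: Player B gets 7 from Gamma, versus 4 from Alpha, 0 from Beta, 3 from Delta. No profitable deviation for Player B either.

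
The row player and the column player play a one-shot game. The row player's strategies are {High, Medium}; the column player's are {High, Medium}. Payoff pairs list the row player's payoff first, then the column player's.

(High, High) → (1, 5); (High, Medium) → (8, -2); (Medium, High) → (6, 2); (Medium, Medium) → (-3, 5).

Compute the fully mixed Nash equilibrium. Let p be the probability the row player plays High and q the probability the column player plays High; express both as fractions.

Each player's mixing probability is pinned down by making the *other* player indifferent.
The column player indifferent between High and Medium: p·5 + (1−p)·2 = p·(-2) + (1−p)·5 ⟹ 2 + 3p = 5 + (-7)p ⟹ p = 3/10.
The row player indifferent between High and Medium: q·1 + (1−q)·8 = q·6 + (1−q)·(-3) ⟹ 8 + (-7)q = (-3) + 9q ⟹ q = 11/16.

p = 3/10, q = 11/16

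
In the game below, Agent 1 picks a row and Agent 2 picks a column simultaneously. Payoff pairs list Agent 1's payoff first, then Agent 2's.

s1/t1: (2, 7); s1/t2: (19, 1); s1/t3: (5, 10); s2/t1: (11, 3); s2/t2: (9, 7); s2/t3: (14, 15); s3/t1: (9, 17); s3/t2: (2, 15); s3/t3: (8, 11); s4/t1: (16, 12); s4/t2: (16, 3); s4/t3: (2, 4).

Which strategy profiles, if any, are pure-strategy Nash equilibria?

Check mutual best responses: a cell is a NE iff neither player can gain by unilaterally deviating.
Agent 1's best responses — vs t1: s4 (payoff 16); vs t2: s1 (payoff 19); vs t3: s2 (payoff 14).
Agent 2's best responses — vs s1: t3 (payoff 10); vs s2: t3 (payoff 15); vs s3: t1 (payoff 17); vs s4: t1 (payoff 12).
Mutual best responses occur at (s2, t3) and (s4, t1); at each, neither player gains by switching.

(s2, t3) and (s4, t1)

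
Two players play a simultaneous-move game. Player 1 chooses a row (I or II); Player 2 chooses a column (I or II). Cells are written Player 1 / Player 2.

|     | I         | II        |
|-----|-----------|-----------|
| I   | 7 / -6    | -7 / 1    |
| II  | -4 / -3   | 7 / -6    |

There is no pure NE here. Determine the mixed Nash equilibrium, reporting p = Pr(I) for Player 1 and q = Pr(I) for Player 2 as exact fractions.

In a mixed NE each player is indifferent between their pure strategies, so the opponent's mix sets the indifference.
Player 2 indifferent between I and II: p·(-6) + (1−p)·(-3) = p·1 + (1−p)·(-6) ⟹ (-3) + (-3)p = (-6) + 7p ⟹ p = 3/10.
Player 1 indifferent between I and II: q·7 + (1−q)·(-7) = q·(-4) + (1−q)·7 ⟹ (-7) + 14q = 7 + (-11)q ⟹ q = 14/25.

p = 3/10, q = 14/25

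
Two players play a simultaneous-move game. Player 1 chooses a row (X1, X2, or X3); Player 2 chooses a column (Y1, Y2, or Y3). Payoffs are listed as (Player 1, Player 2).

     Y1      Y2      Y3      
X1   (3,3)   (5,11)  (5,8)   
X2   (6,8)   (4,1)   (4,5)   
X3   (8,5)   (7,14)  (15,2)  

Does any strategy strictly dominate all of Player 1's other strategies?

X3

A strategy is strictly dominant if it gives Player 1 a strictly higher payoff than every other strategy, against every choice by the opponent.
X3 strictly dominates: vs Y1: 8 > each of {3, 6}; vs Y2: 7 > each of {5, 4}; vs Y3: 15 > each of {5, 4}.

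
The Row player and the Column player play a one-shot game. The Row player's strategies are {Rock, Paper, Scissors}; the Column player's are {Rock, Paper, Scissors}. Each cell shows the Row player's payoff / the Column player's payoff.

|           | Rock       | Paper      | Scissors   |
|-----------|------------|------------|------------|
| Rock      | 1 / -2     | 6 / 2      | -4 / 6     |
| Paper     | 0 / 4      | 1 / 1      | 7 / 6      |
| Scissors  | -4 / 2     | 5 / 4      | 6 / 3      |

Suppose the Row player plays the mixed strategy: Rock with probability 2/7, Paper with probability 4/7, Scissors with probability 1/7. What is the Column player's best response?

Scissors

Compute the Column player's expected payoff from each pure strategy against the given mix.
Rock: (2/7)·(-2) + (4/7)·4 + (1/7)·2 = 2
Paper: (2/7)·2 + (4/7)·1 + (1/7)·4 = 12/7
Scissors: (2/7)·6 + (4/7)·6 + (1/7)·3 = 39/7
Highest expected payoff is 39/7, from Scissors.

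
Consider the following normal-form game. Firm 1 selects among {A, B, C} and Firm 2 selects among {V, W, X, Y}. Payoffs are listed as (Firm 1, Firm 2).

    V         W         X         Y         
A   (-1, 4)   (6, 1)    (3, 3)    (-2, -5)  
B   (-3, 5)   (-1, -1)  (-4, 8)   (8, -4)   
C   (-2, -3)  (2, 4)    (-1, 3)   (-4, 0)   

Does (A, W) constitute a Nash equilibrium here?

Holding Firm 2 at W: Firm 1 gets 6 from A, versus -1 from B, 2 from C. No profitable deviation for Firm 1.
Holding Firm 1 at A: Firm 2 gets 1 from W but could get 4 by switching to V. Firm 2 has a profitable deviation.

No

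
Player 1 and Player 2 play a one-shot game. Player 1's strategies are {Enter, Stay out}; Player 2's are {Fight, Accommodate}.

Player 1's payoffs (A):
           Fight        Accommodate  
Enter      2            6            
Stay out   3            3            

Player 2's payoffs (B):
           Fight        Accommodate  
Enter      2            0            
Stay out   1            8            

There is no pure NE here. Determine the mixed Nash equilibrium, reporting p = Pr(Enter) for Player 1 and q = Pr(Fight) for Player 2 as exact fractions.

Each player's mixing probability is pinned down by making the *other* player indifferent.
Player 2 indifferent between Fight and Accommodate: p·2 + (1−p)·1 = p·0 + (1−p)·8 ⟹ 1 + 1p = 8 + (-8)p ⟹ p = 7/9.
Player 1 indifferent between Enter and Stay out: q·2 + (1−q)·6 = q·3 + (1−q)·3 ⟹ 6 + (-4)q = 3 + 0q ⟹ q = 3/4.

p = 7/9, q = 3/4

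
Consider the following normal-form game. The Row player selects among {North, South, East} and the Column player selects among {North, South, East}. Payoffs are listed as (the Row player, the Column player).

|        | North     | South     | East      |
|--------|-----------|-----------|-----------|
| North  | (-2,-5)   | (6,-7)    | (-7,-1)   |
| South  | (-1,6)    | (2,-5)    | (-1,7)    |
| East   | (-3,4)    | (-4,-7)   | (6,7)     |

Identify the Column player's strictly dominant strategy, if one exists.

East

Check whether one of the Column player's strategies beats all alternatives regardless of what the opponent does.
East strictly dominates: vs North: -1 > each of {-5, -7}; vs South: 7 > each of {6, -5}; vs East: 7 > each of {4, -7}.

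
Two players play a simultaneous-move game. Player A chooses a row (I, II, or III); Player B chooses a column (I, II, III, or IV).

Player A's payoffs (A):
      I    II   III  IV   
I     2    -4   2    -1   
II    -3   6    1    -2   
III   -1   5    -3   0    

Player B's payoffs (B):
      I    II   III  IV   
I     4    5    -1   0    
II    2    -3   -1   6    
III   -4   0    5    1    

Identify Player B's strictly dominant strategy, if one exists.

Check whether one of Player B's strategies beats all alternatives regardless of what the opponent does.
I is not dominant: against I, II gives 5 > 4.
II is not dominant: against II, I gives 2 > -3.
III is not dominant: against I, I gives 4 > -1.
IV is not dominant: against I, I gives 4 > 0.
No single strategy is best against every opponent action.

No strictly dominant strategy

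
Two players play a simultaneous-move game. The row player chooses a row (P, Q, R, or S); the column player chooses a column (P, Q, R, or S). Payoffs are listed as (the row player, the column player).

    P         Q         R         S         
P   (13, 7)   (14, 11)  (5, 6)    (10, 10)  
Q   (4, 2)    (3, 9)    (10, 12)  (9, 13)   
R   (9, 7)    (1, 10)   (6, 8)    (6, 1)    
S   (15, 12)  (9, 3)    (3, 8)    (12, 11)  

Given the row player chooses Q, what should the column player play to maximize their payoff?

With the row player fixed at Q, the column player's payoffs are: P → 2, Q → 9, R → 12, S → 13.
The maximum is 13, achieved by S.

S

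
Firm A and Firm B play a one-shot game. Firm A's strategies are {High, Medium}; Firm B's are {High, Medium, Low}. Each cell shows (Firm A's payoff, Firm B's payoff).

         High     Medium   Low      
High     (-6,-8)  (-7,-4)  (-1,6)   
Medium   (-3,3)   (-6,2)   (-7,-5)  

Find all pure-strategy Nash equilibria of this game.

A profile is a Nash equilibrium when each player is best-responding to the other.
Firm A's best responses — vs High: Medium (payoff -3); vs Medium: Medium (payoff -6); vs Low: High (payoff -1).
Firm B's best responses — vs High: Low (payoff 6); vs Medium: High (payoff 3).
Mutual best responses occur at (High, Low) and (Medium, High); at each, neither player gains by switching.

(High, Low) and (Medium, High)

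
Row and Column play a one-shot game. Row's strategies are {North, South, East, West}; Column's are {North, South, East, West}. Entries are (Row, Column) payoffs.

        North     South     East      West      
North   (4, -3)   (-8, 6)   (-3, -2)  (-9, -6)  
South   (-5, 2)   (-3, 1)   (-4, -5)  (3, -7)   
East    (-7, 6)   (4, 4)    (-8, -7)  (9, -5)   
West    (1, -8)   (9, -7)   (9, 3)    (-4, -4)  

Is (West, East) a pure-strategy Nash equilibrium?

Yes

Holding Column at East: Row gets 9 from West, versus -3 from North, -4 from South, -8 from East. No profitable deviation for Row.
Holding Row at West: Column gets 3 from East, versus -8 from North, -7 from South, -4 from West. No profitable deviation for Column either.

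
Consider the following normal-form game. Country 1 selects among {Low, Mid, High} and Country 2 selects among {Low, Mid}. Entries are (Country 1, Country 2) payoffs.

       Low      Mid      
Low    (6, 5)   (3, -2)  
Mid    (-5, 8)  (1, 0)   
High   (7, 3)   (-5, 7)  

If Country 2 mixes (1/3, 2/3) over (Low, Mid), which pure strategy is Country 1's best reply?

Low

Compute Country 1's expected payoff from each pure strategy against the given mix.
Low: (1/3)·6 + (2/3)·3 = 4
Mid: (1/3)·(-5) + (2/3)·1 = -1
High: (1/3)·7 + (2/3)·(-5) = -1
Highest expected payoff is 4, from Low.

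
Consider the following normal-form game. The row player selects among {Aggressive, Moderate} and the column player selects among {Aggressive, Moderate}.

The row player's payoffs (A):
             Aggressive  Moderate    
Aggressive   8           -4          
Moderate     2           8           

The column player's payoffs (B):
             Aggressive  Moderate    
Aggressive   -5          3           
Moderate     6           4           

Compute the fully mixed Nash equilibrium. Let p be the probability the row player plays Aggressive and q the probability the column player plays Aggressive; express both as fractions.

Each player's mixing probability is pinned down by making the *other* player indifferent.
The column player indifferent between Aggressive and Moderate: p·(-5) + (1−p)·6 = p·3 + (1−p)·4 ⟹ 6 + (-11)p = 4 + (-1)p ⟹ p = 1/5.
The row player indifferent between Aggressive and Moderate: q·8 + (1−q)·(-4) = q·2 + (1−q)·8 ⟹ (-4) + 12q = 8 + (-6)q ⟹ q = 2/3.

p = 1/5, q = 2/3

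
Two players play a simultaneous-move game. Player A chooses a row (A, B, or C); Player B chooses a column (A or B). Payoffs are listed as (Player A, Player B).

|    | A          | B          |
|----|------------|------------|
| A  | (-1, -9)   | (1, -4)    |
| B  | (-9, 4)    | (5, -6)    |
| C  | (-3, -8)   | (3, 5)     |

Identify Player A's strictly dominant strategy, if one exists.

A strategy is strictly dominant if it gives Player A a strictly higher payoff than every other strategy, against every choice by the opponent.
A is not dominant: against B, B gives 5 > 1.
B is not dominant: against A, A gives -1 > -9.
C is not dominant: against A, A gives -1 > -3.
No single strategy is best against every opponent action.

None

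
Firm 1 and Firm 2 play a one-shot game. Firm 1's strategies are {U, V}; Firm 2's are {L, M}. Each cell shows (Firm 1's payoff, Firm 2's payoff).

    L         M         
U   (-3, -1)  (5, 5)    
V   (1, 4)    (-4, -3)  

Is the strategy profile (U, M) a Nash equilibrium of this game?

Holding Firm 2 at M: Firm 1 gets 5 from U, versus -4 from V. No profitable deviation for Firm 1.
Holding Firm 1 at U: Firm 2 gets 5 from M, versus -1 from L. No profitable deviation for Firm 2 either.

Yes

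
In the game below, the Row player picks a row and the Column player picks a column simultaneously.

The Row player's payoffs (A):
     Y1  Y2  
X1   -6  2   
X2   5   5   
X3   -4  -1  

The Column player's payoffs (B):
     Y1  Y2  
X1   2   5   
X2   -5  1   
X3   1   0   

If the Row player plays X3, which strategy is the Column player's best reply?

With the Row player fixed at X3, the Column player's payoffs are: Y1 → 1, Y2 → 0.
The maximum is 1, achieved by Y1.

Y1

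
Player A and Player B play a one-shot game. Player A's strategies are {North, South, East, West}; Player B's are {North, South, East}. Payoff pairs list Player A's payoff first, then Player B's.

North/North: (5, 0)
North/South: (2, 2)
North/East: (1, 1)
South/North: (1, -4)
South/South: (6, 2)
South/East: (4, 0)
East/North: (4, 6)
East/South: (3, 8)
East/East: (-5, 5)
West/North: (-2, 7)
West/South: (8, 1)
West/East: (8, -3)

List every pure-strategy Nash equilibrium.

There is no pure-strategy Nash equilibrium

A profile is a Nash equilibrium when each player is best-responding to the other.
Player A's best responses — vs North: North (payoff 5); vs South: West (payoff 8); vs East: West (payoff 8).
Player B's best responses — vs North: South (payoff 2); vs South: South (payoff 2); vs East: South (payoff 8); vs West: North (payoff 7).
No cell has both players best-responding. For instance, Player A's best reply to East is West, but against West Player B prefers North over East.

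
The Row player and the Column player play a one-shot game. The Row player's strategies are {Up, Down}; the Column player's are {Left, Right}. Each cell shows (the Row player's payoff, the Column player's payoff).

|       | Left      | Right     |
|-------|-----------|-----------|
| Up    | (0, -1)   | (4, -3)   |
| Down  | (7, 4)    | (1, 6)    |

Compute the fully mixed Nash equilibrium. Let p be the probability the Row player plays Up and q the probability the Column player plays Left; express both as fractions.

p = 1/2, q = 3/10

In a mixed NE each player is indifferent between their pure strategies, so the opponent's mix sets the indifference.
The Column player indifferent between Left and Right: p·(-1) + (1−p)·4 = p·(-3) + (1−p)·6 ⟹ 4 + (-5)p = 6 + (-9)p ⟹ p = 1/2.
The Row player indifferent between Up and Down: q·0 + (1−q)·4 = q·7 + (1−q)·1 ⟹ 4 + (-4)q = 1 + 6q ⟹ q = 3/10.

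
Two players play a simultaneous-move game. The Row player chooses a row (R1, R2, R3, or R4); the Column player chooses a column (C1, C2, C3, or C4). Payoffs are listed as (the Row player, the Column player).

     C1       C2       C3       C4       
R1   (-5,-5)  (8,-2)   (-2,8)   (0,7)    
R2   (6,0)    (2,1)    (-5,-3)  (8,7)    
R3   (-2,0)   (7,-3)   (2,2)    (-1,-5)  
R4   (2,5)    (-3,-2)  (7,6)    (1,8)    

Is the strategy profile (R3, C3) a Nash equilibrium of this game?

Holding the Column player at C3: the Row player gets 2 from R3 but could get 7 by switching to R4. The Row player has a profitable deviation.

No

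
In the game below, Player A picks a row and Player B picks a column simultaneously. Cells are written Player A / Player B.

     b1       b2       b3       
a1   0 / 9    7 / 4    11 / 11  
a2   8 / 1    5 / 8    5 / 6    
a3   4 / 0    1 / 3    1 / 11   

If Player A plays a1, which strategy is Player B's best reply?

With Player A fixed at a1, Player B's payoffs are: b1 → 9, b2 → 4, b3 → 11.
The maximum is 11, achieved by b3.

b3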